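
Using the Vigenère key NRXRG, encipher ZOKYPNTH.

MFHPVAKE

Repeat the key across the message: NRXRGNRX
Z(25)+N(13): 38≡12 → M
O(14)+R(17): 31≡5 → F
K(10)+X(23): 33≡7 → H
Y(24)+R(17): 41≡15 → P
P(15)+G(6): 21 → V
N(13)+N(13): 26≡0 → A
T(19)+R(17): 36≡10 → K
H(7)+X(23): 30≡4 → E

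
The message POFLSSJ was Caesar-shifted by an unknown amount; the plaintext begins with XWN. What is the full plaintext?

XWNTAAR

From the crib: P(15)−X(23)=-8≡18, so the shift is 18.
Subtract 18 from each ciphertext letter:
P(15): 15−18=-3≡23 → X
O(14): 14−18=-4≡22 → W
F(5): 5−18=-13≡13 → N
L(11): 11−18=-7≡19 → T
S(18): 18−18=0 → A
S(18): 18−18=0 → A
J(9): 9−18=-9≡17 → R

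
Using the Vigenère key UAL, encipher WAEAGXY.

QAPUGIS

Repeat the key across the message: UALUALU
W(22)+U(20): 42≡16 → Q
A(0)+A(0): 0 → A
E(4)+L(11): 15 → P
A(0)+U(20): 20 → U
G(6)+A(0): 6 → G
X(23)+L(11): 34≡8 → I
Y(24)+U(20): 44≡18 → S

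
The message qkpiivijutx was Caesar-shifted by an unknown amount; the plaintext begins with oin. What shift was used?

From the crib: q(16)−o(14)=2, so the shift is 2.

2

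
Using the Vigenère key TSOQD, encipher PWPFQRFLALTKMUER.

Repeat the key across the message: TSOQDTSOQDTSOQDT
P(15)+T(19): 34≡8 → I
W(22)+S(18): 40≡14 → O
P(15)+O(14): 29≡3 → D
F(5)+Q(16): 21 → V
Q(16)+D(3): 19 → T
R(17)+T(19): 36≡10 → K
F(5)+S(18): 23 → X
L(11)+O(14): 25 → Z
A(0)+Q(16): 16 → Q
L(11)+D(3): 14 → O
T(19)+T(19): 38≡12 → M
K(10)+S(18): 28≡2 → C
M(12)+O(14): 26≡0 → A
U(20)+Q(16): 36≡10 → K
E(4)+D(3): 7 → H
R(17)+T(19): 36≡10 → K

IODVTKXZQOMCAKHK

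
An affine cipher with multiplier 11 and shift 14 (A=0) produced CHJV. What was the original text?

GXJD

The inverse of 11 mod 26 is 19, since 11·19=209≡1. Apply D(y)=19·(y−14) mod 26:
C(2): 19·(2−14)=-228≡6 → G
H(7): 19·(7−14)=-133≡23 → X
J(9): 19·(9−14)=-95≡9 → J
V(21): 19·(21−14)=133≡3 → D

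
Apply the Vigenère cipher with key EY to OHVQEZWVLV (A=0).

SFZOIXATPT

Repeat the key across the message: EYEYEYEYEY
O(14)+E(4): 18 → S
H(7)+Y(24): 31≡5 → F
V(21)+E(4): 25 → Z
Q(16)+Y(24): 40≡14 → O
E(4)+E(4): 8 → I
Z(25)+Y(24): 49≡23 → X
W(22)+E(4): 26≡0 → A
V(21)+Y(24): 45≡19 → T
L(11)+E(4): 15 → P
V(21)+Y(24): 45≡19 → T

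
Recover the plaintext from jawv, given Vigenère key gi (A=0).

Repeat the key across the ciphertext: gigi
j(9)−g(6): 3 → d
a(0)−i(8): -8≡18 → s
w(22)−g(6): 16 → q
v(21)−i(8): 13 → n

dsqn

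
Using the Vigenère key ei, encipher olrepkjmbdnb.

stvmtsnuflrj

Repeat the key across the message: eieieieieiei
o(14)+e(4): 18 → s
l(11)+i(8): 19 → t
r(17)+e(4): 21 → v
e(4)+i(8): 12 → m
p(15)+e(4): 19 → t
k(10)+i(8): 18 → s
j(9)+e(4): 13 → n
m(12)+i(8): 20 → u
b(1)+e(4): 5 → f
d(3)+i(8): 11 → l
n(13)+e(4): 17 → r
b(1)+i(8): 9 → j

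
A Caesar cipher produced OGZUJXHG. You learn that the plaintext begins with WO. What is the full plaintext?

From the crib: O(14)−W(22)=-8≡18, so the shift is 18.
Subtract 18 from each ciphertext letter:
O(14): 14−18=-4≡22 → W
G(6): 6−18=-12≡14 → O
Z(25): 25−18=7 → H
U(20): 20−18=2 → C
J(9): 9−18=-9≡17 → R
X(23): 23−18=5 → F
H(7): 7−18=-11≡15 → P
G(6): 6−18=-12≡14 → O

WOHCRFPO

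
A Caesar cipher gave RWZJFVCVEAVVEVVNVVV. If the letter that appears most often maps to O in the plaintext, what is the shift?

7

The most frequent ciphertext letter is V (appears 9 times).
V is position 21; O is position 14.
Shift = 7.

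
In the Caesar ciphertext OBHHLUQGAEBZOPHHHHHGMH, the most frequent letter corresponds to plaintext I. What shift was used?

25

The most frequent ciphertext letter is H (appears 8 times).
H is position 7; I is position 8.
Shift = -1≡25.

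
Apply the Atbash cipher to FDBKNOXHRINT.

F(5) → U(20)
D(3) → W(22)
B(1) → Y(24)
K(10) → P(15)
N(13) → M(12)
O(14) → L(11)
X(23) → C(2)
H(7) → S(18)
R(17) → I(8)
I(8) → R(17)
N(13) → M(12)
T(19) → G(6)

UWYPMLCSIRMG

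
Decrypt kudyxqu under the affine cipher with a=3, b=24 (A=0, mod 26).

The inverse of 3 mod 26 is 9, since 3·9=27≡1. Apply D(y)=9·(y−24) mod 26:
k(10): 9·(10−24)=-126≡4 → e
u(20): 9·(20−24)=-36≡16 → q
d(3): 9·(3−24)=-189≡19 → t
y(24): 9·(24−24)=0 → a
x(23): 9·(23−24)=-9≡17 → r
q(16): 9·(16−24)=-72≡6 → g
u(20): 9·(20−24)=-36≡16 → q

eqtargq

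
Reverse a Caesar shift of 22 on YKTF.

COXJ

Y(24): 24−22=2 → C
K(10): 10−22=-12≡14 → O
T(19): 19−22=-3≡23 → X
F(5): 5−22=-17≡9 → J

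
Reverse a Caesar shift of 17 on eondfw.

nxwmof

e(4): 4−17=-13≡13 → n
o(14): 14−17=-3≡23 → x
n(13): 13−17=-4≡22 → w
d(3): 3−17=-14≡12 → m
f(5): 5−17=-12≡14 → o
w(22): 22−17=5 → f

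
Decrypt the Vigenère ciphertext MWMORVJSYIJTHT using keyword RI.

Repeat the key across the ciphertext: RIRIRIRIRIRIRI
M(12)−R(17): -5≡21 → V
W(22)−I(8): 14 → O
M(12)−R(17): -5≡21 → V
O(14)−I(8): 6 → G
R(17)−R(17): 0 → A
V(21)−I(8): 13 → N
J(9)−R(17): -8≡18 → S
S(18)−I(8): 10 → K
Y(24)−R(17): 7 → H
I(8)−I(8): 0 → A
J(9)−R(17): -8≡18 → S
T(19)−I(8): 11 → L
H(7)−R(17): -10≡16 → Q
T(19)−I(8): 11 → L

VOVGANSKHASLQL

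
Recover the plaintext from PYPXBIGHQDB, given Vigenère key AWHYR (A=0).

PCIZKIKASMB

Repeat the key across the ciphertext: AWHYRAWHYRA
P(15)−A(0): 15 → P
Y(24)−W(22): 2 → C
P(15)−H(7): 8 → I
X(23)−Y(24): -1≡25 → Z
B(1)−R(17): -16≡10 → K
I(8)−A(0): 8 → I
G(6)−W(22): -16≡10 → K
H(7)−H(7): 0 → A
Q(16)−Y(24): -8≡18 → S
D(3)−R(17): -14≡12 → M
B(1)−A(0): 1 → B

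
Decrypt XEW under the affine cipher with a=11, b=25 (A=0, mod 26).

The inverse of 11 mod 26 is 19, since 11·19=209≡1. Apply D(y)=19·(y−25) mod 26:
X(23): 19·(23−25)=-38≡14 → O
E(4): 19·(4−25)=-399≡17 → R
W(22): 19·(22−25)=-57≡21 → V

ORV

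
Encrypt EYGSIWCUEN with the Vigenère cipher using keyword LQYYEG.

Repeat the key across the message: LQYYEGLQYY
E(4)+L(11): 15 → P
Y(24)+Q(16): 40≡14 → O
G(6)+Y(24): 30≡4 → E
S(18)+Y(24): 42≡16 → Q
I(8)+E(4): 12 → M
W(22)+G(6): 28≡2 → C
C(2)+L(11): 13 → N
U(20)+Q(16): 36≡10 → K
E(4)+Y(24): 28≡2 → C
N(13)+Y(24): 37≡11 → L

POEQMCNKCL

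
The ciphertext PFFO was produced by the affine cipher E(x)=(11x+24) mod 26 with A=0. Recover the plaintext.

The inverse of 11 mod 26 is 19, since 11·19=209≡1. Apply D(y)=19·(y−24) mod 26:
P(15): 19·(15−24)=-171≡11 → L
F(5): 19·(5−24)=-361≡3 → D
F(5): 19·(5−24)=-361≡3 → D
O(14): 19·(14−24)=-190≡18 → S

LDDS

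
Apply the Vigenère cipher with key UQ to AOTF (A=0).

UENV

Repeat the key across the message: UQUQ
A(0)+U(20): 20 → U
O(14)+Q(16): 30≡4 → E
T(19)+U(20): 39≡13 → N
F(5)+Q(16): 21 → V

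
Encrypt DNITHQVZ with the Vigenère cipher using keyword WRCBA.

ZEKUHMMB

Repeat the key across the message: WRCBAWRC
D(3)+W(22): 25 → Z
N(13)+R(17): 30≡4 → E
I(8)+C(2): 10 → K
T(19)+B(1): 20 → U
H(7)+A(0): 7 → H
Q(16)+W(22): 38≡12 → M
V(21)+R(17): 38≡12 → M
Z(25)+C(2): 27≡1 → B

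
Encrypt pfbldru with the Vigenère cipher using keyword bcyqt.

qhzbwsw

Repeat the key across the message: bcyqtbc
p(15)+b(1): 16 → q
f(5)+c(2): 7 → h
b(1)+y(24): 25 → z
l(11)+q(16): 27≡1 → b
d(3)+t(19): 22 → w
r(17)+b(1): 18 → s
u(20)+c(2): 22 → w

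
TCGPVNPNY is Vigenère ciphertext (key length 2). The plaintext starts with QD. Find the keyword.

Subtract each crib letter from the matching ciphertext letter (mod 26):
T(19)−Q(16)=3 → D
C(2)−D(3)=-1≡25 → Z

DZ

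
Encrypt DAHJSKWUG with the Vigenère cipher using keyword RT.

Repeat the key across the message: RTRTRTRTR
D(3)+R(17): 20 → U
A(0)+T(19): 19 → T
H(7)+R(17): 24 → Y
J(9)+T(19): 28≡2 → C
S(18)+R(17): 35≡9 → J
K(10)+T(19): 29≡3 → D
W(22)+R(17): 39≡13 → N
U(20)+T(19): 39≡13 → N
G(6)+R(17): 23 → X

UTYCJDNNX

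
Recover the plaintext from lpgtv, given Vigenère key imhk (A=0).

Repeat the key across the ciphertext: imhki
l(11)−i(8): 3 → d
p(15)−m(12): 3 → d
g(6)−h(7): -1≡25 → z
t(19)−k(10): 9 → j
v(21)−i(8): 13 → n

ddzjn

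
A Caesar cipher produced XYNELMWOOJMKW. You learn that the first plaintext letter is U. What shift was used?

From the crib: X(23)−U(20)=3, so the shift is 3.

3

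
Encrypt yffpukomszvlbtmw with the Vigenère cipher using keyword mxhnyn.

Repeat the key across the message: mxhnynmxhnynmxhn
y(24)+m(12): 36≡10 → k
f(5)+x(23): 28≡2 → c
f(5)+h(7): 12 → m
p(15)+n(13): 28≡2 → c
u(20)+y(24): 44≡18 → s
k(10)+n(13): 23 → x
o(14)+m(12): 26≡0 → a
m(12)+x(23): 35≡9 → j
s(18)+h(7): 25 → z
z(25)+n(13): 38≡12 → m
v(21)+y(24): 45≡19 → t
l(11)+n(13): 24 → y
b(1)+m(12): 13 → n
t(19)+x(23): 42≡16 → q
m(12)+h(7): 19 → t
w(22)+n(13): 35≡9 → j

kcmcsxajzmtynqtj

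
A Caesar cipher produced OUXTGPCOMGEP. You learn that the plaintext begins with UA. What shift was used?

20

From the crib: O(14)−U(20)=-6≡20, so the shift is 20.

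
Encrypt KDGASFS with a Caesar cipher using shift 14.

YRUOGTG

K(10): 10+14=24 → Y
D(3): 3+14=17 → R
G(6): 6+14=20 → U
A(0): 0+14=14 → O
S(18): 18+14=32≡6 → G
F(5): 5+14=19 → T
S(18): 18+14=32≡6 → G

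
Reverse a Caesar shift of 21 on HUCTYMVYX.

MZHYDRADC

H(7): 7−21=-14≡12 → M
U(20): 20−21=-1≡25 → Z
C(2): 2−21=-19≡7 → H
T(19): 19−21=-2≡24 → Y
Y(24): 24−21=3 → D
M(12): 12−21=-9≡17 → R
V(21): 21−21=0 → A
Y(24): 24−21=3 → D
X(23): 23−21=2 → C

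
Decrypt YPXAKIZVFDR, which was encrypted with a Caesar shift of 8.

Y(24): 24−8=16 → Q
P(15): 15−8=7 → H
X(23): 23−8=15 → P
A(0): 0−8=-8≡18 → S
K(10): 10−8=2 → C
I(8): 8−8=0 → A
Z(25): 25−8=17 → R
V(21): 21−8=13 → N
F(5): 5−8=-3≡23 → X
D(3): 3−8=-5≡21 → V
R(17): 17−8=9 → J

QHPSCARNXVJ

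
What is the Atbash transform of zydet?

z(25) → a(0)
y(24) → b(1)
d(3) → w(22)
e(4) → v(21)
t(19) → g(6)

abwvg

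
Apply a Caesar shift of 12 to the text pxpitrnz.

p(15): 15+12=27≡1 → b
x(23): 23+12=35≡9 → j
p(15): 15+12=27≡1 → b
i(8): 8+12=20 → u
t(19): 19+12=31≡5 → f
r(17): 17+12=29≡3 → d
n(13): 13+12=25 → z
z(25): 25+12=37≡11 → l

bjbufdzl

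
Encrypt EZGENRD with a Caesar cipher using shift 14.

E(4): 4+14=18 → S
Z(25): 25+14=39≡13 → N
G(6): 6+14=20 → U
E(4): 4+14=18 → S
N(13): 13+14=27≡1 → B
R(17): 17+14=31≡5 → F
D(3): 3+14=17 → R

SNUSBFR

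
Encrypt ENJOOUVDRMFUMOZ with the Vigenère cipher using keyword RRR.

VEAFFLMUIDWLDFQ

Repeat the key across the message: RRRRRRRRRRRRRRR
E(4)+R(17): 21 → V
N(13)+R(17): 30≡4 → E
J(9)+R(17): 26≡0 → A
O(14)+R(17): 31≡5 → F
O(14)+R(17): 31≡5 → F
U(20)+R(17): 37≡11 → L
V(21)+R(17): 38≡12 → M
D(3)+R(17): 20 → U
R(17)+R(17): 34≡8 → I
M(12)+R(17): 29≡3 → D
F(5)+R(17): 22 → W
U(20)+R(17): 37≡11 → L
M(12)+R(17): 29≡3 → D
O(14)+R(17): 31≡5 → F
Z(25)+R(17): 42≡16 → Q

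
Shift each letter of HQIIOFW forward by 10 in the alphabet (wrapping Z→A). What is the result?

RASSYPG

H(7): 7+10=17 → R
Q(16): 16+10=26≡0 → A
I(8): 8+10=18 → S
I(8): 8+10=18 → S
O(14): 14+10=24 → Y
F(5): 5+10=15 → P
W(22): 22+10=32≡6 → G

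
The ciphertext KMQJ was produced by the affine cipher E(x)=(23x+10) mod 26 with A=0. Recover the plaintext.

The inverse of 23 mod 26 is 17, since 23·17=391≡1. Apply D(y)=17·(y−10) mod 26:
K(10): 17·(10−10)=0 → A
M(12): 17·(12−10)=34≡8 → I
Q(16): 17·(16−10)=102≡24 → Y
J(9): 17·(9−10)=-17≡9 → J

AIYJ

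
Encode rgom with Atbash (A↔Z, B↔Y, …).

r(17) → i(8)
g(6) → t(19)
o(14) → l(11)
m(12) → n(13)

itln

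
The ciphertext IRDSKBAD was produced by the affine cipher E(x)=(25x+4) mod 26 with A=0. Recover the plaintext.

WNBMUDEB

The inverse of 25 mod 26 is 25, since 25·25=625≡1. Apply D(y)=25·(y−4) mod 26:
I(8): 25·(8−4)=100≡22 → W
R(17): 25·(17−4)=325≡13 → N
D(3): 25·(3−4)=-25≡1 → B
S(18): 25·(18−4)=350≡12 → M
K(10): 25·(10−4)=150≡20 → U
B(1): 25·(1−4)=-75≡3 → D
A(0): 25·(0−4)=-100≡4 → E
D(3): 25·(3−4)=-25≡1 → B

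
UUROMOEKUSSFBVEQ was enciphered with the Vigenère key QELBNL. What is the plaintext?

Repeat the key across the ciphertext: QELBNLQELBNLQELB
U(20)−Q(16): 4 → E
U(20)−E(4): 16 → Q
R(17)−L(11): 6 → G
O(14)−B(1): 13 → N
M(12)−N(13): -1≡25 → Z
O(14)−L(11): 3 → D
E(4)−Q(16): -12≡14 → O
K(10)−E(4): 6 → G
U(20)−L(11): 9 → J
S(18)−B(1): 17 → R
S(18)−N(13): 5 → F
F(5)−L(11): -6≡20 → U
B(1)−Q(16): -15≡11 → L
V(21)−E(4): 17 → R
E(4)−L(11): -7≡19 → T
Q(16)−B(1): 15 → P

EQGNZDOGJRFULRTP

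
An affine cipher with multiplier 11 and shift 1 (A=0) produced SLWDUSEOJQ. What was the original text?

LIJMXLFNWZ

The inverse of 11 mod 26 is 19, since 11·19=209≡1. Apply D(y)=19·(y−1) mod 26:
S(18): 19·(18−1)=323≡11 → L
L(11): 19·(11−1)=190≡8 → I
W(22): 19·(22−1)=399≡9 → J
D(3): 19·(3−1)=38≡12 → M
U(20): 19·(20−1)=361≡23 → X
S(18): 19·(18−1)=323≡11 → L
E(4): 19·(4−1)=57≡5 → F
O(14): 19·(14−1)=247≡13 → N
J(9): 19·(9−1)=152≡22 → W
Q(16): 19·(16−1)=285≡25 → Z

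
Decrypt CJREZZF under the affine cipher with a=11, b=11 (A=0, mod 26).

LOKXGGQ

The inverse of 11 mod 26 is 19, since 11·19=209≡1. Apply D(y)=19·(y−11) mod 26:
C(2): 19·(2−11)=-171≡11 → L
J(9): 19·(9−11)=-38≡14 → O
R(17): 19·(17−11)=114≡10 → K
E(4): 19·(4−11)=-133≡23 → X
Z(25): 19·(25−11)=266≡6 → G
Z(25): 19·(25−11)=266≡6 → G
F(5): 19·(5−11)=-114≡16 → Q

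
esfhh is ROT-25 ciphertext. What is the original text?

e(4): 4−25=-21≡5 → f
s(18): 18−25=-7≡19 → t
f(5): 5−25=-20≡6 → g
h(7): 7−25=-18≡8 → i
h(7): 7−25=-18≡8 → i

ftgii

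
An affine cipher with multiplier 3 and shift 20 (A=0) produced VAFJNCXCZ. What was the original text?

The inverse of 3 mod 26 is 9, since 3·9=27≡1. Apply D(y)=9·(y−20) mod 26:
V(21): 9·(21−20)=9 → J
A(0): 9·(0−20)=-180≡2 → C
F(5): 9·(5−20)=-135≡21 → V
J(9): 9·(9−20)=-99≡5 → F
N(13): 9·(13−20)=-63≡15 → P
C(2): 9·(2−20)=-162≡20 → U
X(23): 9·(23−20)=27≡1 → B
C(2): 9·(2−20)=-162≡20 → U
Z(25): 9·(25−20)=45≡19 → T

JCVFPUBUT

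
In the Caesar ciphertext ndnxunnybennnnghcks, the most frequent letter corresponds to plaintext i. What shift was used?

5

The most frequent ciphertext letter is n (appears 8 times).
n is position 13; i is position 8.
Shift = 5.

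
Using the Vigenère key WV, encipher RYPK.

Repeat the key across the message: WVWV
R(17)+W(22): 39≡13 → N
Y(24)+V(21): 45≡19 → T
P(15)+W(22): 37≡11 → L
K(10)+V(21): 31≡5 → F

NTLF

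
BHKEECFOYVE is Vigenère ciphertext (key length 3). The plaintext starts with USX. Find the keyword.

Subtract each crib letter from the matching ciphertext letter (mod 26):
B(1)−U(20)=-19≡7 → H
H(7)−S(18)=-11≡15 → P
K(10)−X(23)=-13≡13 → N

HPN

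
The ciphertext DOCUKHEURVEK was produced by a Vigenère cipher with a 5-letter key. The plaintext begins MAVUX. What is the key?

ROHAN

Subtract each crib letter from the matching ciphertext letter (mod 26):
D(3)−M(12)=-9≡17 → R
O(14)−A(0)=14 → O
C(2)−V(21)=-19≡7 → H
U(20)−U(20)=0 → A
K(10)−X(23)=-13≡13 → N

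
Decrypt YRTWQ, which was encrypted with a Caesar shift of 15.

JCEHB

Y(24): 24−15=9 → J
R(17): 17−15=2 → C
T(19): 19−15=4 → E
W(22): 22−15=7 → H
Q(16): 16−15=1 → B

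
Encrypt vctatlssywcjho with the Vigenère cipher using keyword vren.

Repeat the key across the message: vrenvrenvrenvr
v(21)+v(21): 42≡16 → q
c(2)+r(17): 19 → t
t(19)+e(4): 23 → x
a(0)+n(13): 13 → n
t(19)+v(21): 40≡14 → o
l(11)+r(17): 28≡2 → c
s(18)+e(4): 22 → w
s(18)+n(13): 31≡5 → f
y(24)+v(21): 45≡19 → t
w(22)+r(17): 39≡13 → n
c(2)+e(4): 6 → g
j(9)+n(13): 22 → w
h(7)+v(21): 28≡2 → c
o(14)+r(17): 31≡5 → f

qtxnocwftngwcf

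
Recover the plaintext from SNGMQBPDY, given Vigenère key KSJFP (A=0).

Repeat the key across the ciphertext: KSJFPKSJF
S(18)−K(10): 8 → I
N(13)−S(18): -5≡21 → V
G(6)−J(9): -3≡23 → X
M(12)−F(5): 7 → H
Q(16)−P(15): 1 → B
B(1)−K(10): -9≡17 → R
P(15)−S(18): -3≡23 → X
D(3)−J(9): -6≡20 → U
Y(24)−F(5): 19 → T

IVXHBRXUT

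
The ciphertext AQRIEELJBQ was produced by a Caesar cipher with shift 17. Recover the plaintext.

A(0): 0−17=-17≡9 → J
Q(16): 16−17=-1≡25 → Z
R(17): 17−17=0 → A
I(8): 8−17=-9≡17 → R
E(4): 4−17=-13≡13 → N
E(4): 4−17=-13≡13 → N
L(11): 11−17=-6≡20 → U
J(9): 9−17=-8≡18 → S
B(1): 1−17=-16≡10 → K
Q(16): 16−17=-1≡25 → Z

JZARNNUSKZ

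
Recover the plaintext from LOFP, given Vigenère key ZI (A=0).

Repeat the key across the ciphertext: ZIZI
L(11)−Z(25): -14≡12 → M
O(14)−I(8): 6 → G
F(5)−Z(25): -20≡6 → G
P(15)−I(8): 7 → H

MGGH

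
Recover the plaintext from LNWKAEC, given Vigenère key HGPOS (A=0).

EHHWIXW

Repeat the key across the ciphertext: HGPOSHG
L(11)−H(7): 4 → E
N(13)−G(6): 7 → H
W(22)−P(15): 7 → H
K(10)−O(14): -4≡22 → W
A(0)−S(18): -18≡8 → I
E(4)−H(7): -3≡23 → X
C(2)−G(6): -4≡22 → W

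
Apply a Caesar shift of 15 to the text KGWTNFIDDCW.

ZVLICUXSSRL

K(10): 10+15=25 → Z
G(6): 6+15=21 → V
W(22): 22+15=37≡11 → L
T(19): 19+15=34≡8 → I
N(13): 13+15=28≡2 → C
F(5): 5+15=20 → U
I(8): 8+15=23 → X
D(3): 3+15=18 → S
D(3): 3+15=18 → S
C(2): 2+15=17 → R
W(22): 22+15=37≡11 → L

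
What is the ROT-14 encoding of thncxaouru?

t(19): 19+14=33≡7 → h
h(7): 7+14=21 → v
n(13): 13+14=27≡1 → b
c(2): 2+14=16 → q
x(23): 23+14=37≡11 → l
a(0): 0+14=14 → o
o(14): 14+14=28≡2 → c
u(20): 20+14=34≡8 → i
r(17): 17+14=31≡5 → f
u(20): 20+14=34≡8 → i

hvbqlocifi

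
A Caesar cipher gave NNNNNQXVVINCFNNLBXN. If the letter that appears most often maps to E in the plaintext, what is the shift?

The most frequent ciphertext letter is N (appears 9 times).
N is position 13; E is position 4.
Shift = 9.

9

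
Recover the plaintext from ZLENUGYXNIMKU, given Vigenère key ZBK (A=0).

Repeat the key across the ciphertext: ZBKZBKZBKZBKZ
Z(25)−Z(25): 0 → A
L(11)−B(1): 10 → K
E(4)−K(10): -6≡20 → U
N(13)−Z(25): -12≡14 → O
U(20)−B(1): 19 → T
G(6)−K(10): -4≡22 → W
Y(24)−Z(25): -1≡25 → Z
X(23)−B(1): 22 → W
N(13)−K(10): 3 → D
I(8)−Z(25): -17≡9 → J
M(12)−B(1): 11 → L
K(10)−K(10): 0 → A
U(20)−Z(25): -5≡21 → V

AKUOTWZWDJLAV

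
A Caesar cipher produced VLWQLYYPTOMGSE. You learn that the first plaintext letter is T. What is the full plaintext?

From the crib: V(21)−T(19)=2, so the shift is 2.
Subtract 2 from each ciphertext letter:
V(21): 21−2=19 → T
L(11): 11−2=9 → J
W(22): 22−2=20 → U
Q(16): 16−2=14 → O
L(11): 11−2=9 → J
Y(24): 24−2=22 → W
Y(24): 24−2=22 → W
P(15): 15−2=13 → N
T(19): 19−2=17 → R
O(14): 14−2=12 → M
M(12): 12−2=10 → K
G(6): 6−2=4 → E
S(18): 18−2=16 → Q
E(4): 4−2=2 → C

TJUOJWWNRMKEQC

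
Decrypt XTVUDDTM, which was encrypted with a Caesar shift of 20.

X(23): 23−20=3 → D
T(19): 19−20=-1≡25 → Z
V(21): 21−20=1 → B
U(20): 20−20=0 → A
D(3): 3−20=-17≡9 → J
D(3): 3−20=-17≡9 → J
T(19): 19−20=-1≡25 → Z
M(12): 12−20=-8≡18 → S

DZBAJJZS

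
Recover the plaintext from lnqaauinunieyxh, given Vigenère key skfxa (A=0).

tdldacyixnqutah

Repeat the key across the ciphertext: skfxaskfxaskfxa
l(11)−s(18): -7≡19 → t
n(13)−k(10): 3 → d
q(16)−f(5): 11 → l
a(0)−x(23): -23≡3 → d
a(0)−a(0): 0 → a
u(20)−s(18): 2 → c
i(8)−k(10): -2≡24 → y
n(13)−f(5): 8 → i
u(20)−x(23): -3≡23 → x
n(13)−a(0): 13 → n
i(8)−s(18): -10≡16 → q
e(4)−k(10): -6≡20 → u
y(24)−f(5): 19 → t
x(23)−x(23): 0 → a
h(7)−a(0): 7 → h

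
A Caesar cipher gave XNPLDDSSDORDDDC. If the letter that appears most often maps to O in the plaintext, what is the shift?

15

The most frequent ciphertext letter is D (appears 6 times).
D is position 3; O is position 14.
Shift = -11≡15.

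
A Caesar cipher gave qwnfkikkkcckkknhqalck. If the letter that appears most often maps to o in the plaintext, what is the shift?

The most frequent ciphertext letter is k (appears 8 times).
k is position 10; o is position 14.
Shift = -4≡22.

22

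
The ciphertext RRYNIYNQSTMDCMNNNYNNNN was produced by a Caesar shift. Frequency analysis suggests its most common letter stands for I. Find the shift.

5

The most frequent ciphertext letter is N (appears 9 times).
N is position 13; I is position 8.
Shift = 5.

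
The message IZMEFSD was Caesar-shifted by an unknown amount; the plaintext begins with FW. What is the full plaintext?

From the crib: I(8)−F(5)=3, so the shift is 3.
Subtract 3 from each ciphertext letter:
I(8): 8−3=5 → F
Z(25): 25−3=22 → W
M(12): 12−3=9 → J
E(4): 4−3=1 → B
F(5): 5−3=2 → C
S(18): 18−3=15 → P
D(3): 3−3=0 → A

FWJBCPA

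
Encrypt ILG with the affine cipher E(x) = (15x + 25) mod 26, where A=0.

I(8): 15·8+25=145≡15 → P
L(11): 15·11+25=190≡8 → I
G(6): 15·6+25=115≡11 → L

PIL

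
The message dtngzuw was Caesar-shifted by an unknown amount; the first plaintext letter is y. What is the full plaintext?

yoibupr

From the crib: d(3)−y(24)=-21≡5, so the shift is 5.
Subtract 5 from each ciphertext letter:
d(3): 3−5=-2≡24 → y
t(19): 19−5=14 → o
n(13): 13−5=8 → i
g(6): 6−5=1 → b
z(25): 25−5=20 → u
u(20): 20−5=15 → p
w(22): 22−5=17 → r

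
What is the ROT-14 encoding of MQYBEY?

AEMPSM

M(12): 12+14=26≡0 → A
Q(16): 16+14=30≡4 → E
Y(24): 24+14=38≡12 → M
B(1): 1+14=15 → P
E(4): 4+14=18 → S
Y(24): 24+14=38≡12 → M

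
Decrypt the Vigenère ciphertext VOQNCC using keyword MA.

Repeat the key across the ciphertext: MAMAMA
V(21)−M(12): 9 → J
O(14)−A(0): 14 → O
Q(16)−M(12): 4 → E
N(13)−A(0): 13 → N
C(2)−M(12): -10≡16 → Q
C(2)−A(0): 2 → C

JOENQC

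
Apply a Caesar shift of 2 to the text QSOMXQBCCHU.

Q(16): 16+2=18 → S
S(18): 18+2=20 → U
O(14): 14+2=16 → Q
M(12): 12+2=14 → O
X(23): 23+2=25 → Z
Q(16): 16+2=18 → S
B(1): 1+2=3 → D
C(2): 2+2=4 → E
C(2): 2+2=4 → E
H(7): 7+2=9 → J
U(20): 20+2=22 → W

SUQOZSDEEJW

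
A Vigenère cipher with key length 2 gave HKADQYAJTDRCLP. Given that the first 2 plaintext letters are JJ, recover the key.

YB

Subtract each crib letter from the matching ciphertext letter (mod 26):
H(7)−J(9)=-2≡24 → Y
K(10)−J(9)=1 → B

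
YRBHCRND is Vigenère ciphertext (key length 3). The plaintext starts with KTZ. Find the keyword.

OYC

Subtract each crib letter from the matching ciphertext letter (mod 26):
Y(24)−K(10)=14 → O
R(17)−T(19)=-2≡24 → Y
B(1)−Z(25)=-24≡2 → C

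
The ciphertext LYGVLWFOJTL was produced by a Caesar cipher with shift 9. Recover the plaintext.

CPXMCNWFAKC

L(11): 11−9=2 → C
Y(24): 24−9=15 → P
G(6): 6−9=-3≡23 → X
V(21): 21−9=12 → M
L(11): 11−9=2 → C
W(22): 22−9=13 → N
F(5): 5−9=-4≡22 → W
O(14): 14−9=5 → F
J(9): 9−9=0 → A
T(19): 19−9=10 → K
L(11): 11−9=2 → C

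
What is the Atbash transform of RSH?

IHS

R(17) → I(8)
S(18) → H(7)
H(7) → S(18)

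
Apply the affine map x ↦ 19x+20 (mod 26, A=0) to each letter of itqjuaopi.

i(8): 19·8+20=172≡16 → q
t(19): 19·19+20=381≡17 → r
q(16): 19·16+20=324≡12 → m
j(9): 19·9+20=191≡9 → j
u(20): 19·20+20=400≡10 → k
a(0): 19·0+20=20 → u
o(14): 19·14+20=286≡0 → a
p(15): 19·15+20=305≡19 → t
i(8): 19·8+20=172≡16 → q

qrmjkuatq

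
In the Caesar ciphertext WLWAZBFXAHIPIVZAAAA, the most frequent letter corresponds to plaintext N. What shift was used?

13

The most frequent ciphertext letter is A (appears 6 times).
A is position 0; N is position 13.
Shift = -13≡13.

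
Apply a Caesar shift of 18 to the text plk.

p(15): 15+18=33≡7 → h
l(11): 11+18=29≡3 → d
k(10): 10+18=28≡2 → c

hdc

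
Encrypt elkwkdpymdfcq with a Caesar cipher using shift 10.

ovugunziwnpma

e(4): 4+10=14 → o
l(11): 11+10=21 → v
k(10): 10+10=20 → u
w(22): 22+10=32≡6 → g
k(10): 10+10=20 → u
d(3): 3+10=13 → n
p(15): 15+10=25 → z
y(24): 24+10=34≡8 → i
m(12): 12+10=22 → w
d(3): 3+10=13 → n
f(5): 5+10=15 → p
c(2): 2+10=12 → m
q(16): 16+10=26≡0 → a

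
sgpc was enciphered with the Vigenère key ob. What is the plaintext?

Repeat the key across the ciphertext: obob
s(18)−o(14): 4 → e
g(6)−b(1): 5 → f
p(15)−o(14): 1 → b
c(2)−b(1): 1 → b

efbb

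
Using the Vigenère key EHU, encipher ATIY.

EACC

Repeat the key across the message: EHUE
A(0)+E(4): 4 → E
T(19)+H(7): 26≡0 → A
I(8)+U(20): 28≡2 → C
Y(24)+E(4): 28≡2 → C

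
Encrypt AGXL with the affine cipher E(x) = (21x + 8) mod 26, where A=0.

IEXF

A(0): 21·0+8=8 → I
G(6): 21·6+8=134≡4 → E
X(23): 21·23+8=491≡23 → X
L(11): 21·11+8=239≡5 → F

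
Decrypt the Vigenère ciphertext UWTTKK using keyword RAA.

DWTCKK

Repeat the key across the ciphertext: RAARAA
U(20)−R(17): 3 → D
W(22)−A(0): 22 → W
T(19)−A(0): 19 → T
T(19)−R(17): 2 → C
K(10)−A(0): 10 → K
K(10)−A(0): 10 → K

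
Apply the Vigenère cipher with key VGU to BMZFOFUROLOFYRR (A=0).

Repeat the key across the message: VGUVGUVGUVGUVGU
B(1)+V(21): 22 → W
M(12)+G(6): 18 → S
Z(25)+U(20): 45≡19 → T
F(5)+V(21): 26≡0 → A
O(14)+G(6): 20 → U
F(5)+U(20): 25 → Z
U(20)+V(21): 41≡15 → P
R(17)+G(6): 23 → X
O(14)+U(20): 34≡8 → I
L(11)+V(21): 32≡6 → G
O(14)+G(6): 20 → U
F(5)+U(20): 25 → Z
Y(24)+V(21): 45≡19 → T
R(17)+G(6): 23 → X
R(17)+U(20): 37≡11 → L

WSTAUZPXIGUZTXL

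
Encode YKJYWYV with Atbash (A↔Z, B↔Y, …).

BPQBDBE

Y(24) → B(1)
K(10) → P(15)
J(9) → Q(16)
Y(24) → B(1)
W(22) → D(3)
Y(24) → B(1)
V(21) → E(4)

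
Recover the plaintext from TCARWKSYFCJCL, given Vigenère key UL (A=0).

ZRGGCZYNLRPRR

Repeat the key across the ciphertext: ULULULULULULU
T(19)−U(20): -1≡25 → Z
C(2)−L(11): -9≡17 → R
A(0)−U(20): -20≡6 → G
R(17)−L(11): 6 → G
W(22)−U(20): 2 → C
K(10)−L(11): -1≡25 → Z
S(18)−U(20): -2≡24 → Y
Y(24)−L(11): 13 → N
F(5)−U(20): -15≡11 → L
C(2)−L(11): -9≡17 → R
J(9)−U(20): -11≡15 → P
C(2)−L(11): -9≡17 → R
L(11)−U(20): -9≡17 → R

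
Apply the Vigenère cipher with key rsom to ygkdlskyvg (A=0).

pyypckykmy

Repeat the key across the message: rsomrsomrs
y(24)+r(17): 41≡15 → p
g(6)+s(18): 24 → y
k(10)+o(14): 24 → y
d(3)+m(12): 15 → p
l(11)+r(17): 28≡2 → c
s(18)+s(18): 36≡10 → k
k(10)+o(14): 24 → y
y(24)+m(12): 36≡10 → k
v(21)+r(17): 38≡12 → m
g(6)+s(18): 24 → y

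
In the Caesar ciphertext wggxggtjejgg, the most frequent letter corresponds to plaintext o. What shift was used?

18

The most frequent ciphertext letter is g (appears 6 times).
g is position 6; o is position 14.
Shift = -8≡18.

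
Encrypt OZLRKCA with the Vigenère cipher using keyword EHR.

Repeat the key across the message: EHREHRE
O(14)+E(4): 18 → S
Z(25)+H(7): 32≡6 → G
L(11)+R(17): 28≡2 → C
R(17)+E(4): 21 → V
K(10)+H(7): 17 → R
C(2)+R(17): 19 → T
A(0)+E(4): 4 → E

SGCVRTE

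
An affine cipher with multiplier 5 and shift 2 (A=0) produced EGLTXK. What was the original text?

The inverse of 5 mod 26 is 21, since 5·21=105≡1. Apply D(y)=21·(y−2) mod 26:
E(4): 21·(4−2)=42≡16 → Q
G(6): 21·(6−2)=84≡6 → G
L(11): 21·(11−2)=189≡7 → H
T(19): 21·(19−2)=357≡19 → T
X(23): 21·(23−2)=441≡25 → Z
K(10): 21·(10−2)=168≡12 → M

QGHTZM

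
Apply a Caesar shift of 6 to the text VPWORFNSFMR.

V(21): 21+6=27≡1 → B
P(15): 15+6=21 → V
W(22): 22+6=28≡2 → C
O(14): 14+6=20 → U
R(17): 17+6=23 → X
F(5): 5+6=11 → L
N(13): 13+6=19 → T
S(18): 18+6=24 → Y
F(5): 5+6=11 → L
M(12): 12+6=18 → S
R(17): 17+6=23 → X

BVCUXLTYLSX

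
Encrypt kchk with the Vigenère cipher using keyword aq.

ksha

Repeat the key across the message: aqaq
k(10)+a(0): 10 → k
c(2)+q(16): 18 → s
h(7)+a(0): 7 → h
k(10)+q(16): 26≡0 → a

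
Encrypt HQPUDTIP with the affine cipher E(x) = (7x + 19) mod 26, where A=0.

H(7): 7·7+19=68≡16 → Q
Q(16): 7·16+19=131≡1 → B
P(15): 7·15+19=124≡20 → U
U(20): 7·20+19=159≡3 → D
D(3): 7·3+19=40≡14 → O
T(19): 7·19+19=152≡22 → W
I(8): 7·8+19=75≡23 → X
P(15): 7·15+19=124≡20 → U

QBUDOWXU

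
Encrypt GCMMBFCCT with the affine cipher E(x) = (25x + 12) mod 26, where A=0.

GKAALHKKT

G(6): 25·6+12=162≡6 → G
C(2): 25·2+12=62≡10 → K
M(12): 25·12+12=312≡0 → A
M(12): 25·12+12=312≡0 → A
B(1): 25·1+12=37≡11 → L
F(5): 25·5+12=137≡7 → H
C(2): 25·2+12=62≡10 → K
C(2): 25·2+12=62≡10 → K
T(19): 25·19+12=487≡19 → T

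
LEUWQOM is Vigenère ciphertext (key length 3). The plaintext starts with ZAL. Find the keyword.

MEJ

Subtract each crib letter from the matching ciphertext letter (mod 26):
L(11)−Z(25)=-14≡12 → M
E(4)−A(0)=4 → E
U(20)−L(11)=9 → J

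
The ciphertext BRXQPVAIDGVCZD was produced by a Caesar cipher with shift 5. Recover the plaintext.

B(1): 1−5=-4≡22 → W
R(17): 17−5=12 → M
X(23): 23−5=18 → S
Q(16): 16−5=11 → L
P(15): 15−5=10 → K
V(21): 21−5=16 → Q
A(0): 0−5=-5≡21 → V
I(8): 8−5=3 → D
D(3): 3−5=-2≡24 → Y
G(6): 6−5=1 → B
V(21): 21−5=16 → Q
C(2): 2−5=-3≡23 → X
Z(25): 25−5=20 → U
D(3): 3−5=-2≡24 → Y

WMSLKQVDYBQXUY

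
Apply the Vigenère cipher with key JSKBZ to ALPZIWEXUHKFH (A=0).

JDZAHFWHVGTXR

Repeat the key across the message: JSKBZJSKBZJSK
A(0)+J(9): 9 → J
L(11)+S(18): 29≡3 → D
P(15)+K(10): 25 → Z
Z(25)+B(1): 26≡0 → A
I(8)+Z(25): 33≡7 → H
W(22)+J(9): 31≡5 → F
E(4)+S(18): 22 → W
X(23)+K(10): 33≡7 → H
U(20)+B(1): 21 → V
H(7)+Z(25): 32≡6 → G
K(10)+J(9): 19 → T
F(5)+S(18): 23 → X
H(7)+K(10): 17 → R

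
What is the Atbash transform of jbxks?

j(9) → q(16)
b(1) → y(24)
x(23) → c(2)
k(10) → p(15)
s(18) → h(7)

qycph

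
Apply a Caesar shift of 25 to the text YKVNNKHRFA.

Y(24): 24+25=49≡23 → X
K(10): 10+25=35≡9 → J
V(21): 21+25=46≡20 → U
N(13): 13+25=38≡12 → M
N(13): 13+25=38≡12 → M
K(10): 10+25=35≡9 → J
H(7): 7+25=32≡6 → G
R(17): 17+25=42≡16 → Q
F(5): 5+25=30≡4 → E
A(0): 0+25=25 → Z

XJUMMJGQEZ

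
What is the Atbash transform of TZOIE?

GALRV

T(19) → G(6)
Z(25) → A(0)
O(14) → L(11)
I(8) → R(17)
E(4) → V(21)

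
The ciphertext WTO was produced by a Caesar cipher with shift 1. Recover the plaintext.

W(22): 22−1=21 → V
T(19): 19−1=18 → S
O(14): 14−1=13 → N

VSN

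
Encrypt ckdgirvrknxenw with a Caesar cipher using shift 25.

c(2): 2+25=27≡1 → b
k(10): 10+25=35≡9 → j
d(3): 3+25=28≡2 → c
g(6): 6+25=31≡5 → f
i(8): 8+25=33≡7 → h
r(17): 17+25=42≡16 → q
v(21): 21+25=46≡20 → u
r(17): 17+25=42≡16 → q
k(10): 10+25=35≡9 → j
n(13): 13+25=38≡12 → m
x(23): 23+25=48≡22 → w
e(4): 4+25=29≡3 → d
n(13): 13+25=38≡12 → m
w(22): 22+25=47≡21 → v

bjcfhquqjmwdmv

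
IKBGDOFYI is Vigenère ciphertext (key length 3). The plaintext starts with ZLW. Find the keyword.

JZF

Subtract each crib letter from the matching ciphertext letter (mod 26):
I(8)−Z(25)=-17≡9 → J
K(10)−L(11)=-1≡25 → Z
B(1)−W(22)=-21≡5 → F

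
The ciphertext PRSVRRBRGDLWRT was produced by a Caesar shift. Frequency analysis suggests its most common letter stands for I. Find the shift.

The most frequent ciphertext letter is R (appears 5 times).
R is position 17; I is position 8.
Shift = 9.

9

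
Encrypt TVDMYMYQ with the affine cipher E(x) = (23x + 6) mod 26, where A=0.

BVXWMWMK

T(19): 23·19+6=443≡1 → B
V(21): 23·21+6=489≡21 → V
D(3): 23·3+6=75≡23 → X
M(12): 23·12+6=282≡22 → W
Y(24): 23·24+6=558≡12 → M
M(12): 23·12+6=282≡22 → W
Y(24): 23·24+6=558≡12 → M
Q(16): 23·16+6=374≡10 → K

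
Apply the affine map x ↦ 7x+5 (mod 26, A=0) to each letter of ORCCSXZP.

O(14): 7·14+5=103≡25 → Z
R(17): 7·17+5=124≡20 → U
C(2): 7·2+5=19 → T
C(2): 7·2+5=19 → T
S(18): 7·18+5=131≡1 → B
X(23): 7·23+5=166≡10 → K
Z(25): 7·25+5=180≡24 → Y
P(15): 7·15+5=110≡6 → G

ZUTTBKYG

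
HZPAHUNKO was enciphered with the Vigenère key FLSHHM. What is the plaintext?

Repeat the key across the ciphertext: FLSHHMFLS
H(7)−F(5): 2 → C
Z(25)−L(11): 14 → O
P(15)−S(18): -3≡23 → X
A(0)−H(7): -7≡19 → T
H(7)−H(7): 0 → A
U(20)−M(12): 8 → I
N(13)−F(5): 8 → I
K(10)−L(11): -1≡25 → Z
O(14)−S(18): -4≡22 → W

COXTAIIZW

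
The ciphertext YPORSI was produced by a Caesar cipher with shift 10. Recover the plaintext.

OFEHIY

Y(24): 24−10=14 → O
P(15): 15−10=5 → F
O(14): 14−10=4 → E
R(17): 17−10=7 → H
S(18): 18−10=8 → I
I(8): 8−10=-2≡24 → Y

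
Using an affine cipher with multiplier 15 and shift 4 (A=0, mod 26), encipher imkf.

ucyb

i(8): 15·8+4=124≡20 → u
m(12): 15·12+4=184≡2 → c
k(10): 15·10+4=154≡24 → y
f(5): 15·5+4=79≡1 → b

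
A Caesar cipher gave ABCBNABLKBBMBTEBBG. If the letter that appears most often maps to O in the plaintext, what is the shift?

13

The most frequent ciphertext letter is B (appears 8 times).
B is position 1; O is position 14.
Shift = -13≡13.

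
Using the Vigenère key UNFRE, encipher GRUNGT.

AEZEKN

Repeat the key across the message: UNFREU
G(6)+U(20): 26≡0 → A
R(17)+N(13): 30≡4 → E
U(20)+F(5): 25 → Z
N(13)+R(17): 30≡4 → E
G(6)+E(4): 10 → K
T(19)+U(20): 39≡13 → N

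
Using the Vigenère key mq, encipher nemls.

Repeat the key across the message: mqmqm
n(13)+m(12): 25 → z
e(4)+q(16): 20 → u
m(12)+m(12): 24 → y
l(11)+q(16): 27≡1 → b
s(18)+m(12): 30≡4 → e

zuybe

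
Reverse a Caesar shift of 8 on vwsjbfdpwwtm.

v(21): 21−8=13 → n
w(22): 22−8=14 → o
s(18): 18−8=10 → k
j(9): 9−8=1 → b
b(1): 1−8=-7≡19 → t
f(5): 5−8=-3≡23 → x
d(3): 3−8=-5≡21 → v
p(15): 15−8=7 → h
w(22): 22−8=14 → o
w(22): 22−8=14 → o
t(19): 19−8=11 → l
m(12): 12−8=4 → e

nokbtxvhoole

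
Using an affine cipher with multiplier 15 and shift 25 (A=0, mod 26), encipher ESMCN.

E(4): 15·4+25=85≡7 → H
S(18): 15·18+25=295≡9 → J
M(12): 15·12+25=205≡23 → X
C(2): 15·2+25=55≡3 → D
N(13): 15·13+25=220≡12 → M

HJXDM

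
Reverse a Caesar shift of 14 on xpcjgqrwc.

x(23): 23−14=9 → j
p(15): 15−14=1 → b
c(2): 2−14=-12≡14 → o
j(9): 9−14=-5≡21 → v
g(6): 6−14=-8≡18 → s
q(16): 16−14=2 → c
r(17): 17−14=3 → d
w(22): 22−14=8 → i
c(2): 2−14=-12≡14 → o

jbovscdio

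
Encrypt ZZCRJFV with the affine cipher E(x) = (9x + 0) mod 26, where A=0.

RRSXDTH

Z(25): 9·25+0=225≡17 → R
Z(25): 9·25+0=225≡17 → R
C(2): 9·2+0=18 → S
R(17): 9·17+0=153≡23 → X
J(9): 9·9+0=81≡3 → D
F(5): 9·5+0=45≡19 → T
V(21): 9·21+0=189≡7 → H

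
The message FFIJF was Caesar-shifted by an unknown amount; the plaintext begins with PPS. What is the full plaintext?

PPSTP

From the crib: F(5)−P(15)=-10≡16, so the shift is 16.
Subtract 16 from each ciphertext letter:
F(5): 5−16=-11≡15 → P
F(5): 5−16=-11≡15 → P
I(8): 8−16=-8≡18 → S
J(9): 9−16=-7≡19 → T
F(5): 5−16=-11≡15 → P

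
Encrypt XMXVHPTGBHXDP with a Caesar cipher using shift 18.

PEPNZHLYTZPVH

X(23): 23+18=41≡15 → P
M(12): 12+18=30≡4 → E
X(23): 23+18=41≡15 → P
V(21): 21+18=39≡13 → N
H(7): 7+18=25 → Z
P(15): 15+18=33≡7 → H
T(19): 19+18=37≡11 → L
G(6): 6+18=24 → Y
B(1): 1+18=19 → T
H(7): 7+18=25 → Z
X(23): 23+18=41≡15 → P
D(3): 3+18=21 → V
P(15): 15+18=33≡7 → H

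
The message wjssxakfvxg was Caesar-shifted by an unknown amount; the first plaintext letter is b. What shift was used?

From the crib: w(22)−b(1)=21, so the shift is 21.

21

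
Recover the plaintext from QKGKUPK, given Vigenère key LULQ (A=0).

Repeat the key across the ciphertext: LULQLUL
Q(16)−L(11): 5 → F
K(10)−U(20): -10≡16 → Q
G(6)−L(11): -5≡21 → V
K(10)−Q(16): -6≡20 → U
U(20)−L(11): 9 → J
P(15)−U(20): -5≡21 → V
K(10)−L(11): -1≡25 → Z

FQVUJVZ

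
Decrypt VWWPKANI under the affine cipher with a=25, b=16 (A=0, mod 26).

VUUBGQDI

The inverse of 25 mod 26 is 25, since 25·25=625≡1. Apply D(y)=25·(y−16) mod 26:
V(21): 25·(21−16)=125≡21 → V
W(22): 25·(22−16)=150≡20 → U
W(22): 25·(22−16)=150≡20 → U
P(15): 25·(15−16)=-25≡1 → B
K(10): 25·(10−16)=-150≡6 → G
A(0): 25·(0−16)=-400≡16 → Q
N(13): 25·(13−16)=-75≡3 → D
I(8): 25·(8−16)=-200≡8 → I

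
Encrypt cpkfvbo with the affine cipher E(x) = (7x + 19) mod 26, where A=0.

hulckan

c(2): 7·2+19=33≡7 → h
p(15): 7·15+19=124≡20 → u
k(10): 7·10+19=89≡11 → l
f(5): 7·5+19=54≡2 → c
v(21): 7·21+19=166≡10 → k
b(1): 7·1+19=26≡0 → a
o(14): 7·14+19=117≡13 → n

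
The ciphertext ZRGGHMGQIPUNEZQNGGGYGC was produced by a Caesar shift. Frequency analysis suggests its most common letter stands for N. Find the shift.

19

The most frequent ciphertext letter is G (appears 7 times).
G is position 6; N is position 13.
Shift = -7≡19.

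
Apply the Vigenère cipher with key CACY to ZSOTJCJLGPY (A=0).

BSQRLCLJIPA

Repeat the key across the message: CACYCACYCAC
Z(25)+C(2): 27≡1 → B
S(18)+A(0): 18 → S
O(14)+C(2): 16 → Q
T(19)+Y(24): 43≡17 → R
J(9)+C(2): 11 → L
C(2)+A(0): 2 → C
J(9)+C(2): 11 → L
L(11)+Y(24): 35≡9 → J
G(6)+C(2): 8 → I
P(15)+A(0): 15 → P
Y(24)+C(2): 26≡0 → A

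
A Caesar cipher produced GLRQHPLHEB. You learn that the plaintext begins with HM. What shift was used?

25

From the crib: G(6)−H(7)=-1≡25, so the shift is 25.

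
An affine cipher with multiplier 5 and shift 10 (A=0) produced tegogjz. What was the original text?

heugufd

The inverse of 5 mod 26 is 21, since 5·21=105≡1. Apply D(y)=21·(y−10) mod 26:
t(19): 21·(19−10)=189≡7 → h
e(4): 21·(4−10)=-126≡4 → e
g(6): 21·(6−10)=-84≡20 → u
o(14): 21·(14−10)=84≡6 → g
g(6): 21·(6−10)=-84≡20 → u
j(9): 21·(9−10)=-21≡5 → f
z(25): 21·(25−10)=315≡3 → d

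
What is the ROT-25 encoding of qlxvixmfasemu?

pkwuhwlezrdlt

q(16): 16+25=41≡15 → p
l(11): 11+25=36≡10 → k
x(23): 23+25=48≡22 → w
v(21): 21+25=46≡20 → u
i(8): 8+25=33≡7 → h
x(23): 23+25=48≡22 → w
m(12): 12+25=37≡11 → l
f(5): 5+25=30≡4 → e
a(0): 0+25=25 → z
s(18): 18+25=43≡17 → r
e(4): 4+25=29≡3 → d
m(12): 12+25=37≡11 → l
u(20): 20+25=45≡19 → t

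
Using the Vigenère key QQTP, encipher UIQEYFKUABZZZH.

Repeat the key across the message: QQTPQQTPQQTPQQ
U(20)+Q(16): 36≡10 → K
I(8)+Q(16): 24 → Y
Q(16)+T(19): 35≡9 → J
E(4)+P(15): 19 → T
Y(24)+Q(16): 40≡14 → O
F(5)+Q(16): 21 → V
K(10)+T(19): 29≡3 → D
U(20)+P(15): 35≡9 → J
A(0)+Q(16): 16 → Q
B(1)+Q(16): 17 → R
Z(25)+T(19): 44≡18 → S
Z(25)+P(15): 40≡14 → O
Z(25)+Q(16): 41≡15 → P
H(7)+Q(16): 23 → X

KYJTOVDJQRSOPX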